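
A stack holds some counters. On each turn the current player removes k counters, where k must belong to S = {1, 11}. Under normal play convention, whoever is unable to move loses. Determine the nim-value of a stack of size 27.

1

G(0) = 0
G(1) = mex{0} = 1
G(2) = mex{1} = 0
G(3) = mex{0} = 1
G(4) = mex{1} = 0
G(5) = mex{0} = 1
G(6) = mex{1} = 0
G(7) = mex{0} = 1
G(8) = mex{1} = 0
G(9) = mex{0} = 1
G(10) = mex{1} = 0
G(11) = mex{0,0} = 1
G(12) = mex{1,1} = 0
G(13) = mex{0,0} = 1
G(14) = mex{1,1} = 0
G(15) = mex{0,0} = 1
G(16) = mex{1,1} = 0
G(17) = mex{0,0} = 1
G(18) = mex{1,1} = 0
G(19) = mex{0,0} = 1
G(20) = mex{1,1} = 0
G(21) = mex{0,0} = 1
G(22) = mex{1,1} = 0
G(23) = mex{0,0} = 1
G(24) = mex{1,1} = 0
G(25) = mex{0,0} = 1
G(26) = mex{1,1} = 0
G(27) = mex{0,0} = 1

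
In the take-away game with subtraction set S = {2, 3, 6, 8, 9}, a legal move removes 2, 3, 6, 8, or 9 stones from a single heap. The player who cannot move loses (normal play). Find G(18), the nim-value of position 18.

G(0) = 0
G(1) = mex{} = 0
G(2) = mex{0} = 1
G(3) = mex{0,0} = 1
G(4) = mex{1,0} = 2
G(5) = mex{1,1} = 0
G(6) = mex{2,1,0} = 3
G(7) = mex{0,2,0} = 1
G(8) = mex{3,0,1,0} = 2
G(9) = mex{1,3,1,0,0} = 2
G(10) = mex{2,1,2,1,0} = 3
G(11) = mex{2,2,0,1,1} = 3
G(12) = mex{3,2,3,2,1} = 0
G(13) = mex{3,3,1,0,2} = 4
G(14) = mex{0,3,2,3,0} = 1
G(15) = mex{4,0,2,1,3} = 5
G(16) = mex{1,4,3,2,1} = 0
G(17) = mex{5,1,3,2,2} = 0
G(18) = mex{0,5,0,3,2} = 1

1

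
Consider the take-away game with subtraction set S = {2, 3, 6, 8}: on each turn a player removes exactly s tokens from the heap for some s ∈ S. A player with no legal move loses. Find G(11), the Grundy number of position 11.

n :  0  1  2  3  4  5  6  7  8  9 10 11
G :  0  0  1  1  2  0  3  1  2  2  0  3

3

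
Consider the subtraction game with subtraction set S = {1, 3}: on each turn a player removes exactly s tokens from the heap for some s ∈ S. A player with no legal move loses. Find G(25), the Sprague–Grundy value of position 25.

G(0) = 0
G(1) = mex{0} = 1
G(2) = mex{1} = 0
G(3) = mex{0,0} = 1
G(4) = mex{1,1} = 0
G(5) = mex{0,0} = 1
G(6) = mex{1,1} = 0
G(7) = mex{0,0} = 1
G(8) = mex{1,1} = 0
G(9) = mex{0,0} = 1
G(10) = mex{1,1} = 0
G(11) = mex{0,0} = 1
G(12) = mex{1,1} = 0
G(13) = mex{0,0} = 1
G(14) = mex{1,1} = 0
G(15) = mex{0,0} = 1
G(16) = mex{1,1} = 0
G(17) = mex{0,0} = 1
G(18) = mex{1,1} = 0
G(19) = mex{0,0} = 1
G(20) = mex{1,1} = 0
G(21) = mex{0,0} = 1
G(22) = mex{1,1} = 0
G(23) = mex{0,0} = 1
G(24) = mex{1,1} = 0
G(25) = mex{0,0} = 1

1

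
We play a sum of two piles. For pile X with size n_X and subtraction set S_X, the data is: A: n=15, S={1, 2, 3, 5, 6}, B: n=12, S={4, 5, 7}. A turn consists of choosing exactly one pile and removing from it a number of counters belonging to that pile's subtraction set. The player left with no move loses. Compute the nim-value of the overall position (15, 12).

3

Pile A, S = {1, 2, 3, 5, 6}:
G(0) = 0
G(1) = mex{0} = 1
G(2) = mex{1,0} = 2
G(3) = mex{2,1,0} = 3
G(4) = mex{3,2,1} = 0
G(5) = mex{0,3,2,0} = 1
G(6) = mex{1,0,3,1,0} = 2
G(7) = mex{2,1,0,2,1} = 3
G(8) = mex{3,2,1,3,2} = 0
G(9) = mex{0,3,2,0,3} = 1
G(10) = mex{1,0,3,1,0} = 2
G(11) = mex{2,1,0,2,1} = 3
G(12) = mex{3,2,1,3,2} = 0
G(13) = mex{0,3,2,0,3} = 1
G(14) = mex{1,0,3,1,0} = 2
G(15) = mex{2,1,0,2,1} = 3
G_A(15) = 3.
Pile B, S = {4, 5, 7}:
n :  0  1  2  3  4  5  6  7  8  9 10 11 12
G :  0  0  0  0  1  1  1  1  2  2  2  0  0
G_B(12) = 0.
Combined Grundy value = 3 ⊕ 0 = 3.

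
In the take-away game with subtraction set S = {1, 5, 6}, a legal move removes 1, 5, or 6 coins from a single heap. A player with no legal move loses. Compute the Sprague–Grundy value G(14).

n :  0  1  2  3  4  5  6  7  8  9 10 11 12 13 14
G :  0  1  0  1  0  1  2  3  2  3  2  0  1  0  1

1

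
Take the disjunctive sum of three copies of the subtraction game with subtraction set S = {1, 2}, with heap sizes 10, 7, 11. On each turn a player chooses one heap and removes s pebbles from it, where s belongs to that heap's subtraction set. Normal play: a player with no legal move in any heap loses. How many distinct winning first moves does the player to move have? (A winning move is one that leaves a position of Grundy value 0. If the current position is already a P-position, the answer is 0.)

1

All heaps use S = {1, 2}:
G(0) = 0
G(1) = mex{0} = 1
G(2) = mex{1,0} = 2
G(3) = mex{2,1} = 0
G(4) = mex{0,2} = 1
G(5) = mex{1,0} = 2
G(6) = mex{2,1} = 0
G(7) = mex{0,2} = 1
G(8) = mex{1,0} = 2
G(9) = mex{2,1} = 0
G(10) = mex{0,2} = 1
G(11) = mex{1,0} = 2
Heap A: G(10) = 1.
Heap B: G(7) = 1.
Heap C: G(11) = 2.
Combined Grundy value = 1 ⊕ 1 ⊕ 2 = 2.
A winning move leaves total XOR = 0, i.e. changes one component's Grundy value g to g ⊕ X where X is the current total.
Heap A: need g' = 1⊕2 = 3. Options: 10−1→G=0, 10−2→G=2. Hits: 0.
Heap B: need g' = 1⊕2 = 3. Options: 7−1→G=0, 7−2→G=2. Hits: 0.
Heap C: need g' = 2⊕2 = 0. Options: 11−1→G=1, 11−2→G=0. Hits: 1.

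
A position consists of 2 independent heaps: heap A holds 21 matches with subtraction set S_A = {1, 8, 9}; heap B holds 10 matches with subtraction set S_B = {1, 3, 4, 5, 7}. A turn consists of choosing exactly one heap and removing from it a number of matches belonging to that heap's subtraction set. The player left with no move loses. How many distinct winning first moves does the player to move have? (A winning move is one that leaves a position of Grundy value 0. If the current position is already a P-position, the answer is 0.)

3

Heap A, S = {1, 8, 9}:
G(0) = 0
G(1) = mex{0} = 1
G(2) = mex{1} = 0
G(3) = mex{0} = 1
G(4) = mex{1} = 0
G(5) = mex{0} = 1
G(6) = mex{1} = 0
G(7) = mex{0} = 1
G(8) = mex{1,0} = 2
G(9) = mex{2,1,0} = 3
G(10) = mex{3,0,1} = 2
G(11) = mex{2,1,0} = 3
G(12) = mex{3,0,1} = 2
G(13) = mex{2,1,0} = 3
G(14) = mex{3,0,1} = 2
G(15) = mex{2,1,0} = 3
G(16) = mex{3,2,1} = 0
G(17) = mex{0,3,2} = 1
G(18) = mex{1,2,3} = 0
G(19) = mex{0,3,2} = 1
G(20) = mex{1,2,3} = 0
G(21) = mex{0,3,2} = 1
G_A(21) = 1.
Heap B, S = {1, 3, 4, 5, 7}:
n :  0  1  2  3  4  5  6  7  8  9 10
G :  0  1  0  1  2  3  2  3  0  1  0
G_B(10) = 0.
Combined Grundy value = 1 ⊕ 0 = 1.
A winning move leaves total XOR = 0, i.e. changes one component's Grundy value g to g ⊕ X where X is the current total.
Heap A: need g' = 1⊕1 = 0. Options: 21−1→G=0, 21−8→G=3, 21−9→G=2. Hits: 1.
Heap B: need g' = 0⊕1 = 1. Options: 10−1→G=1, 10−3→G=3, 10−4→G=2, 10−5→G=3, 10−7→G=1. Hits: 2.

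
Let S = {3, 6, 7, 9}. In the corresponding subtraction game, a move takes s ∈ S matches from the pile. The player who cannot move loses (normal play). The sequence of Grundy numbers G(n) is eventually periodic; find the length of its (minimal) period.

n :  0  1  2  3  4  5  6  7  8  9 10 11 12 13 14 15 16 17 18 19 20 21 22 23 24 25
G :  0  0  0  1  1  1  2  2  2  3  3  3  0  0  0  1  1  1  2  2  2  3  3  3  0  0
G(n+12) = G(n) holds for n = 0,…,8 (a full window of length max(S) = 9), so the sequence is purely periodic with period 12.

12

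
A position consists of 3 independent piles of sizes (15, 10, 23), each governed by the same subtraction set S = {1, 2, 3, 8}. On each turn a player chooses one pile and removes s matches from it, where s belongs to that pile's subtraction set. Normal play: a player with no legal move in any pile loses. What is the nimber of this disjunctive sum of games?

2

All piles use S = {1, 2, 3, 8}:
n :  0  1  2  3  4  5  6  7  8  9 10 11 12 13 14 15 16 17 18 19 20 21 22 23
G :  0  1  2  3  0  1  2  3  4  0  1  2  3  0  1  2  3  4  0  1  2  3  0  1
Pile A: G(15) = 2.
Pile B: G(10) = 1.
Pile C: G(23) = 1.
Combined Grundy value = 2 ⊕ 1 ⊕ 1 = 2.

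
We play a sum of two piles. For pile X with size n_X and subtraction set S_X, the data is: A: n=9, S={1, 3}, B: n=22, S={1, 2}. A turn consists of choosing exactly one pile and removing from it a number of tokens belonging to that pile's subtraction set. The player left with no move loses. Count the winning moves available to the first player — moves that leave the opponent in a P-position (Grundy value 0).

Pile A, S = {1, 3}:
G(0) = 0
G(1) = mex{0} = 1
G(2) = mex{1} = 0
G(3) = mex{0,0} = 1
G(4) = mex{1,1} = 0
G(5) = mex{0,0} = 1
G(6) = mex{1,1} = 0
G(7) = mex{0,0} = 1
G(8) = mex{1,1} = 0
G(9) = mex{0,0} = 1
G_A(9) = 1.
Pile B, S = {1, 2}:
n :  0  1  2  3  4  5  6  7  8  9 10 11 12 13 14 15 16 17 18 19 20 21 22
G :  0  1  2  0  1  2  0  1  2  0  1  2  0  1  2  0  1  2  0  1  2  0  1
G_B(22) = 1.
Combined Grundy value = 1 ⊕ 1 = 0.
A winning move leaves total XOR = 0, i.e. changes one component's Grundy value g to g ⊕ X where X is the current total.
Pile A: target g' = 1⊕0 = 1, but every legal move changes the Grundy value (mex property), so 0 moves.
Pile B: target g' = 1⊕0 = 1, but every legal move changes the Grundy value (mex property), so 0 moves.

0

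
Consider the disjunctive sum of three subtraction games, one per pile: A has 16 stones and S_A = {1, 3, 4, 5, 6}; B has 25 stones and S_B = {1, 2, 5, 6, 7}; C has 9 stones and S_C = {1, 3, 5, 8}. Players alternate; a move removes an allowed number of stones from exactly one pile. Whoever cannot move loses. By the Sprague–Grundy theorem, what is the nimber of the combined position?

0

Pile A, S = {1, 3, 4, 5, 6}:
G(0) = 0
G(1) = mex{0} = 1
G(2) = mex{1} = 0
G(3) = mex{0,0} = 1
G(4) = mex{1,1,0} = 2
G(5) = mex{2,0,1,0} = 3
G(6) = mex{3,1,0,1,0} = 2
G(7) = mex{2,2,1,0,1} = 3
G(8) = mex{3,3,2,1,0} = 4
G(9) = mex{4,2,3,2,1} = 0
G(10) = mex{0,3,2,3,2} = 1
G(11) = mex{1,4,3,2,3} = 0
G(12) = mex{0,0,4,3,2} = 1
G(13) = mex{1,1,0,4,3} = 2
G(14) = mex{2,0,1,0,4} = 3
G(15) = mex{3,1,0,1,0} = 2
G(16) = mex{2,2,1,0,1} = 3
G_A(16) = 3.
Pile B, S = {1, 2, 5, 6, 7}:
G(0) = 0
G(1) = mex{0} = 1
G(2) = mex{1,0} = 2
G(3) = mex{2,1} = 0
G(4) = mex{0,2} = 1
G(5) = mex{1,0,0} = 2
G(6) = mex{2,1,1,0} = 3
G(7) = mex{3,2,2,1,0} = 4
G(8) = mex{4,3,0,2,1} = 5
G(9) = mex{5,4,1,0,2} = 3
G(10) = mex{3,5,2,1,0} = 4
G(11) = mex{4,3,3,2,1} = 0
G(12) = mex{0,4,4,3,2} = 1
G(13) = mex{1,0,5,4,3} = 2
G(14) = mex{2,1,3,5,4} = 0
G(15) = mex{0,2,4,3,5} = 1
G(16) = mex{1,0,0,4,3} = 2
G(17) = mex{2,1,1,0,4} = 3
G(18) = mex{3,2,2,1,0} = 4
G(19) = mex{4,3,0,2,1} = 5
G(20) = mex{5,4,1,0,2} = 3
G(21) = mex{3,5,2,1,0} = 4
G(22) = mex{4,3,3,2,1} = 0
G(23) = mex{0,4,4,3,2} = 1
G(24) = mex{1,0,5,4,3} = 2
G(25) = mex{2,1,3,5,4} = 0
G_B(25) = 0.
Pile C, S = {1, 3, 5, 8}:
n : 0 1 2 3 4 5 6 7 8 9
G : 0 1 0 1 0 1 0 1 2 3
G_C(9) = 3.
Combined Grundy value = 3 ⊕ 0 ⊕ 3 = 0.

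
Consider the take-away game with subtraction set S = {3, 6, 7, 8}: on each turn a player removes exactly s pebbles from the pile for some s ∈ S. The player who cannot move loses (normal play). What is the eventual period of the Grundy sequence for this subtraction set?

G(0) = 0
G(1) = mex{} = 0
G(2) = mex{} = 0
G(3) = mex{0} = 1
G(4) = mex{0} = 1
G(5) = mex{0} = 1
G(6) = mex{1,0} = 2
G(7) = mex{1,0,0} = 2
G(8) = mex{1,0,0,0} = 2
G(9) = mex{2,1,0,0} = 3
G(10) = mex{2,1,1,0} = 3
G(11) = mex{2,1,1,1} = 0
G(12) = mex{3,2,1,1} = 0
G(13) = mex{3,2,2,1} = 0
G(14) = mex{0,2,2,2} = 1
G(15) = mex{0,3,2,2} = 1
G(16) = mex{0,3,3,2} = 1
G(17) = mex{1,0,3,3} = 2
G(18) = mex{1,0,0,3} = 2
G(19) = mex{1,0,0,0} = 2
G(20) = mex{2,1,0,0} = 3
G(21) = mex{2,1,1,0} = 3
G(22) = mex{2,1,1,1} = 0
G(23) = mex{3,2,1,1} = 0
G(n+11) = G(n) holds for n = 0,…,7 (a full window of length max(S) = 8), so the sequence is purely periodic with period 11.

11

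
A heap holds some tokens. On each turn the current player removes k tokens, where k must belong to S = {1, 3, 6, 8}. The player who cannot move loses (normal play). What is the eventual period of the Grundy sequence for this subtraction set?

9

n :  0  1  2  3  4  5  6  7  8  9 10 11 12 13 14 15 16 17 18 19
G :  0  1  0  1  0  1  2  3  2  0  1  0  1  0  1  2  3  2  0  1
G(n+9) = G(n) holds for n = 0,…,7 (a full window of length max(S) = 8), so the sequence is purely periodic with period 9.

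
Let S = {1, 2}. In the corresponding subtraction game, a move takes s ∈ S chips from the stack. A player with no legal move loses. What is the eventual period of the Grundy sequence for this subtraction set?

n :  0  1  2  3  4  5  6  7  8  9 10 11 12 13 14
G :  0  1  2  0  1  2  0  1  2  0  1  2  0  1  2
G(n+3) = G(n) holds for n = 0,…,1 (a full window of length max(S) = 2), so the sequence is purely periodic with period 3.

3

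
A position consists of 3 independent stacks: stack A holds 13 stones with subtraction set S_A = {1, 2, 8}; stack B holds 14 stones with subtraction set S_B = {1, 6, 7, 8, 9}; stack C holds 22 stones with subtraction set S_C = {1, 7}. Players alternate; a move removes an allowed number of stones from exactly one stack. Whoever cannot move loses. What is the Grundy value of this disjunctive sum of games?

Stack A, S = {1, 2, 8}:
G(0) = 0
G(1) = mex{0} = 1
G(2) = mex{1,0} = 2
G(3) = mex{2,1} = 0
G(4) = mex{0,2} = 1
G(5) = mex{1,0} = 2
G(6) = mex{2,1} = 0
G(7) = mex{0,2} = 1
G(8) = mex{1,0,0} = 2
G(9) = mex{2,1,1} = 0
G(10) = mex{0,2,2} = 1
G(11) = mex{1,0,0} = 2
G(12) = mex{2,1,1} = 0
G(13) = mex{0,2,2} = 1
G_A(13) = 1.
Stack B, S = {1, 6, 7, 8, 9}:
G(0) = 0
G(1) = mex{0} = 1
G(2) = mex{1} = 0
G(3) = mex{0} = 1
G(4) = mex{1} = 0
G(5) = mex{0} = 1
G(6) = mex{1,0} = 2
G(7) = mex{2,1,0} = 3
G(8) = mex{3,0,1,0} = 2
G(9) = mex{2,1,0,1,0} = 3
G(10) = mex{3,0,1,0,1} = 2
G(11) = mex{2,1,0,1,0} = 3
G(12) = mex{3,2,1,0,1} = 4
G(13) = mex{4,3,2,1,0} = 5
G(14) = mex{5,2,3,2,1} = 0
G_B(14) = 0.
Stack C, S = {1, 7}:
n :  0  1  2  3  4  5  6  7  8  9 10 11 12 13 14 15 16 17 18 19 20 21 22
G :  0  1  0  1  0  1  0  1  0  1  0  1  0  1  0  1  0  1  0  1  0  1  0
G_C(22) = 0.
Combined Grundy value = 1 ⊕ 0 ⊕ 0 = 1.

1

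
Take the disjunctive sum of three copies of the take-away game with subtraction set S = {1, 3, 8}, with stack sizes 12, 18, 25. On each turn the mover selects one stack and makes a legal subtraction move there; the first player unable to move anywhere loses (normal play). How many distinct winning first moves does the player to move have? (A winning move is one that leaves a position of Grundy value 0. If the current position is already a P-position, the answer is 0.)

All stacks use S = {1, 3, 8}:
G(0) = 0
G(1) = mex{0} = 1
G(2) = mex{1} = 0
G(3) = mex{0,0} = 1
G(4) = mex{1,1} = 0
G(5) = mex{0,0} = 1
G(6) = mex{1,1} = 0
G(7) = mex{0,0} = 1
G(8) = mex{1,1,0} = 2
G(9) = mex{2,0,1} = 3
G(10) = mex{3,1,0} = 2
G(11) = mex{2,2,1} = 0
G(12) = mex{0,3,0} = 1
G(13) = mex{1,2,1} = 0
G(14) = mex{0,0,0} = 1
G(15) = mex{1,1,1} = 0
G(16) = mex{0,0,2} = 1
G(17) = mex{1,1,3} = 0
G(18) = mex{0,0,2} = 1
G(19) = mex{1,1,0} = 2
G(20) = mex{2,0,1} = 3
G(21) = mex{3,1,0} = 2
G(22) = mex{2,2,1} = 0
G(23) = mex{0,3,0} = 1
G(24) = mex{1,2,1} = 0
G(25) = mex{0,0,0} = 1
Stack A: G(12) = 1.
Stack B: G(18) = 1.
Stack C: G(25) = 1.
Combined Grundy value = 1 ⊕ 1 ⊕ 1 = 1.
A winning move leaves total XOR = 0, i.e. changes one component's Grundy value g to g ⊕ X where X is the current total.
Stack A: need g' = 1⊕1 = 0. Options: 12−1→G=0, 12−3→G=3, 12−8→G=0. Hits: 2.
Stack B: need g' = 1⊕1 = 0. Options: 18−1→G=0, 18−3→G=0, 18−8→G=2. Hits: 2.
Stack C: need g' = 1⊕1 = 0. Options: 25−1→G=0, 25−3→G=0, 25−8→G=0. Hits: 3.

7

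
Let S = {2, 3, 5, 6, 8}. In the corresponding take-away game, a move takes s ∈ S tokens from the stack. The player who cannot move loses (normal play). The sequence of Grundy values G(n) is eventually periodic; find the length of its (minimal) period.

G(0) = 0
G(1) = mex{} = 0
G(2) = mex{0} = 1
G(3) = mex{0,0} = 1
G(4) = mex{1,0} = 2
G(5) = mex{1,1,0} = 2
G(6) = mex{2,1,0,0} = 3
G(7) = mex{2,2,1,0} = 3
G(8) = mex{3,2,1,1,0} = 4
G(9) = mex{3,3,2,1,0} = 4
G(10) = mex{4,3,2,2,1} = 0
G(11) = mex{4,4,3,2,1} = 0
G(12) = mex{0,4,3,3,2} = 1
G(13) = mex{0,0,4,3,2} = 1
G(14) = mex{1,0,4,4,3} = 2
G(15) = mex{1,1,0,4,3} = 2
G(16) = mex{2,1,0,0,4} = 3
G(17) = mex{2,2,1,0,4} = 3
G(18) = mex{3,2,1,1,0} = 4
G(19) = mex{3,3,2,1,0} = 4
G(20) = mex{4,3,2,2,1} = 0
G(21) = mex{4,4,3,2,1} = 0
G(n+10) = G(n) holds for n = 0,…,7 (a full window of length max(S) = 8), so the sequence is purely periodic with period 10.

10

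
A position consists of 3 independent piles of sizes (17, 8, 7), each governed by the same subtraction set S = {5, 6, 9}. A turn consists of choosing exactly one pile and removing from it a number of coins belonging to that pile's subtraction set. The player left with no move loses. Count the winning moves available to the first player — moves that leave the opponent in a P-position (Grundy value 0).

0

All piles use S = {5, 6, 9}:
G(0) = 0
G(1) = mex{} = 0
G(2) = mex{} = 0
G(3) = mex{} = 0
G(4) = mex{} = 0
G(5) = mex{0} = 1
G(6) = mex{0,0} = 1
G(7) = mex{0,0} = 1
G(8) = mex{0,0} = 1
G(9) = mex{0,0,0} = 1
G(10) = mex{1,0,0} = 2
G(11) = mex{1,1,0} = 2
G(12) = mex{1,1,0} = 2
G(13) = mex{1,1,0} = 2
G(14) = mex{1,1,1} = 0
G(15) = mex{2,1,1} = 0
G(16) = mex{2,2,1} = 0
G(17) = mex{2,2,1} = 0
Pile A: G(17) = 0.
Pile B: G(8) = 1.
Pile C: G(7) = 1.
Combined Grundy value = 0 ⊕ 1 ⊕ 1 = 0.
A winning move leaves total XOR = 0, i.e. changes one component's Grundy value g to g ⊕ X where X is the current total.
Pile A: target g' = 0⊕0 = 0, but every legal move changes the Grundy value (mex property), so 0 moves.
Pile B: target g' = 1⊕0 = 1, but every legal move changes the Grundy value (mex property), so 0 moves.
Pile C: target g' = 1⊕0 = 1, but every legal move changes the Grundy value (mex property), so 0 moves.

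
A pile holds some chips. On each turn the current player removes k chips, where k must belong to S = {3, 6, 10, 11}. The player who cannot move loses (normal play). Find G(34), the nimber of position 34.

G(0) = 0
G(1) = mex{} = 0
G(2) = mex{} = 0
G(3) = mex{0} = 1
G(4) = mex{0} = 1
G(5) = mex{0} = 1
G(6) = mex{1,0} = 2
G(7) = mex{1,0} = 2
G(8) = mex{1,0} = 2
G(9) = mex{2,1} = 0
G(10) = mex{2,1,0} = 3
G(11) = mex{2,1,0,0} = 3
G(12) = mex{0,2,0,0} = 1
G(13) = mex{3,2,1,0} = 4
G(14) = mex{3,2,1,1} = 0
G(15) = mex{1,0,1,1} = 2
G(16) = mex{4,3,2,1} = 0
G(17) = mex{0,3,2,2} = 1
G(18) = mex{2,1,2,2} = 0
G(19) = mex{0,4,0,2} = 1
G(20) = mex{1,0,3,0} = 2
G(21) = mex{0,2,3,3} = 1
G(22) = mex{1,0,1,3} = 2
G(23) = mex{2,1,4,1} = 0
G(24) = mex{1,0,0,4} = 2
G(25) = mex{2,1,2,0} = 3
G(26) = mex{0,2,0,2} = 1
G(27) = mex{2,1,1,0} = 3
G(28) = mex{3,2,0,1} = 4
G(29) = mex{1,0,1,0} = 2
G(30) = mex{3,2,2,1} = 0
G(31) = mex{4,3,1,2} = 0
G(32) = mex{2,1,2,1} = 0
G(33) = mex{0,3,0,2} = 1
G(34) = mex{0,4,2,0} = 1

1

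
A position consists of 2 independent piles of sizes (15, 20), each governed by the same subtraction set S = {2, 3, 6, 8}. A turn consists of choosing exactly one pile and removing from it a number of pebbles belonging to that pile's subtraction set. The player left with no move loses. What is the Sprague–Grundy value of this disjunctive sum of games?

3

All piles use S = {2, 3, 6, 8}:
n :  0  1  2  3  4  5  6  7  8  9 10 11 12 13 14 15 16 17 18 19 20
G :  0  0  1  1  2  0  3  1  2  2  0  3  1  2  0  0  1  1  2  0  3
Pile A: G(15) = 0.
Pile B: G(20) = 3.
Combined Grundy value = 0 ⊕ 3 = 3.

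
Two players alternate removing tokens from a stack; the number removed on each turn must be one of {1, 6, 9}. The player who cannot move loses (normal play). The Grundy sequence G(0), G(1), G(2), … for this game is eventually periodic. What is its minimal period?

n :  0  1  2  3  4  5  6  7  8  9 10 11 12 13 14 15 16 17 18 19 20 21 22 23 24 25 26
G :  0  1  0  1  0  1  2  0  1  2  3  2  0  1  0  1  2  0  1  0  1  2  0  1  0  1  2
From n = 11 onward G(n+5) = G(n); since this holds over max(S) = 9 consecutive positions the period is 5 (pre-period 11).

5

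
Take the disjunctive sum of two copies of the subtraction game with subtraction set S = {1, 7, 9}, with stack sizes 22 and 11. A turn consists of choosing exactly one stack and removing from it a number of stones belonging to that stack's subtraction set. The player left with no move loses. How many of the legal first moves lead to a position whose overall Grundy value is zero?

6

All stacks use S = {1, 7, 9}:
G(0) = 0
G(1) = mex{0} = 1
G(2) = mex{1} = 0
G(3) = mex{0} = 1
G(4) = mex{1} = 0
G(5) = mex{0} = 1
G(6) = mex{1} = 0
G(7) = mex{0,0} = 1
G(8) = mex{1,1} = 0
G(9) = mex{0,0,0} = 1
G(10) = mex{1,1,1} = 0
G(11) = mex{0,0,0} = 1
G(12) = mex{1,1,1} = 0
G(13) = mex{0,0,0} = 1
G(14) = mex{1,1,1} = 0
G(15) = mex{0,0,0} = 1
G(16) = mex{1,1,1} = 0
G(17) = mex{0,0,0} = 1
G(18) = mex{1,1,1} = 0
G(19) = mex{0,0,0} = 1
G(20) = mex{1,1,1} = 0
G(21) = mex{0,0,0} = 1
G(22) = mex{1,1,1} = 0
Stack A: G(22) = 0.
Stack B: G(11) = 1.
Combined Grundy value = 0 ⊕ 1 = 1.
A winning move leaves total XOR = 0, i.e. changes one component's Grundy value g to g ⊕ X where X is the current total.
Stack A: need g' = 0⊕1 = 1. Options: 22−1→G=1, 22−7→G=1, 22−9→G=1. Hits: 3.
Stack B: need g' = 1⊕1 = 0. Options: 11−1→G=0, 11−7→G=0, 11−9→G=0. Hits: 3.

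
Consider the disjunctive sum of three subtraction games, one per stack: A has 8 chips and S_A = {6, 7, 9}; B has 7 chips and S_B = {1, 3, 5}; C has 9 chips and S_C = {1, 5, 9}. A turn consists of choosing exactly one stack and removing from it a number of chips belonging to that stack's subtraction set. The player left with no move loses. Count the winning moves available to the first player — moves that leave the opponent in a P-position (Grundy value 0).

Stack A, S = {6, 7, 9}:
n : 0 1 2 3 4 5 6 7 8
G : 0 0 0 0 0 0 1 1 1
G_A(8) = 1.
Stack B, S = {1, 3, 5}:
n : 0 1 2 3 4 5 6 7
G : 0 1 0 1 0 1 0 1
G_B(7) = 1.
Stack C, S = {1, 5, 9}:
G(0) = 0
G(1) = mex{0} = 1
G(2) = mex{1} = 0
G(3) = mex{0} = 1
G(4) = mex{1} = 0
G(5) = mex{0,0} = 1
G(6) = mex{1,1} = 0
G(7) = mex{0,0} = 1
G(8) = mex{1,1} = 0
G(9) = mex{0,0,0} = 1
G_C(9) = 1.
Combined Grundy value = 1 ⊕ 1 ⊕ 1 = 1.
A winning move leaves total XOR = 0, i.e. changes one component's Grundy value g to g ⊕ X where X is the current total.
Stack A: need g' = 1⊕1 = 0. Options: 8−6→G=0, 8−7→G=0. Hits: 2.
Stack B: need g' = 1⊕1 = 0. Options: 7−1→G=0, 7−3→G=0, 7−5→G=0. Hits: 3.
Stack C: need g' = 1⊕1 = 0. Options: 9−1→G=0, 9−5→G=0, 9−9→G=0. Hits: 3.

8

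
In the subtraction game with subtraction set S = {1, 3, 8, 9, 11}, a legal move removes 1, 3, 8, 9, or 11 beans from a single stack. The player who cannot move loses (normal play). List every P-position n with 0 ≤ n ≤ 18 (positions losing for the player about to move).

0, 2, 4, 6, 16, 18

G(0) = 0
G(1) = mex{0} = 1
G(2) = mex{1} = 0
G(3) = mex{0,0} = 1
G(4) = mex{1,1} = 0
G(5) = mex{0,0} = 1
G(6) = mex{1,1} = 0
G(7) = mex{0,0} = 1
G(8) = mex{1,1,0} = 2
G(9) = mex{2,0,1,0} = 3
G(10) = mex{3,1,0,1} = 2
G(11) = mex{2,2,1,0,0} = 3
G(12) = mex{3,3,0,1,1} = 2
G(13) = mex{2,2,1,0,0} = 3
G(14) = mex{3,3,0,1,1} = 2
G(15) = mex{2,2,1,0,0} = 3
G(16) = mex{3,3,2,1,1} = 0
G(17) = mex{0,2,3,2,0} = 1
G(18) = mex{1,3,2,3,1} = 0
P-positions are exactly the n with G(n) = 0.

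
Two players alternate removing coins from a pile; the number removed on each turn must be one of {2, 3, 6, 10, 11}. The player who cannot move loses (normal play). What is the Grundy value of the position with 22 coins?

0

n :  0  1  2  3  4  5  6  7  8  9 10 11 12 13 14 15 16 17 18 19 20 21 22
G :  0  0  1  1  2  0  3  1  2  0  3  1  2  0  0  1  1  2  0  3  1  2  0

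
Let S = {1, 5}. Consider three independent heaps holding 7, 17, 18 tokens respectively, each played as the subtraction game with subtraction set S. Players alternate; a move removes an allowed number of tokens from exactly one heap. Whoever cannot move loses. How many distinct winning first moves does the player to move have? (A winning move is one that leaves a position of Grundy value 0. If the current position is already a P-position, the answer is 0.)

0

All heaps use S = {1, 5}:
n :  0  1  2  3  4  5  6  7  8  9 10 11 12 13 14 15 16 17 18
G :  0  1  0  1  0  1  0  1  0  1  0  1  0  1  0  1  0  1  0
Heap A: G(7) = 1.
Heap B: G(17) = 1.
Heap C: G(18) = 0.
Combined Grundy value = 1 ⊕ 1 ⊕ 0 = 0.
A winning move leaves total XOR = 0, i.e. changes one component's Grundy value g to g ⊕ X where X is the current total.
Heap A: target g' = 1⊕0 = 1, but every legal move changes the Grundy value (mex property), so 0 moves.
Heap B: target g' = 1⊕0 = 1, but every legal move changes the Grundy value (mex property), so 0 moves.
Heap C: target g' = 0⊕0 = 0, but every legal move changes the Grundy value (mex property), so 0 moves.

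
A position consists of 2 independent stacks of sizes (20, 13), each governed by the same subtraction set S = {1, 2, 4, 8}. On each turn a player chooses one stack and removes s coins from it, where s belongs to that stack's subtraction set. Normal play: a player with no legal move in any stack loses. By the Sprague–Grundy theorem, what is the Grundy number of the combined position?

3

All stacks use S = {1, 2, 4, 8}:
G(0) = 0
G(1) = mex{0} = 1
G(2) = mex{1,0} = 2
G(3) = mex{2,1} = 0
G(4) = mex{0,2,0} = 1
G(5) = mex{1,0,1} = 2
G(6) = mex{2,1,2} = 0
G(7) = mex{0,2,0} = 1
G(8) = mex{1,0,1,0} = 2
G(9) = mex{2,1,2,1} = 0
G(10) = mex{0,2,0,2} = 1
G(11) = mex{1,0,1,0} = 2
G(12) = mex{2,1,2,1} = 0
G(13) = mex{0,2,0,2} = 1
G(14) = mex{1,0,1,0} = 2
G(15) = mex{2,1,2,1} = 0
G(16) = mex{0,2,0,2} = 1
G(17) = mex{1,0,1,0} = 2
G(18) = mex{2,1,2,1} = 0
G(19) = mex{0,2,0,2} = 1
G(20) = mex{1,0,1,0} = 2
Stack A: G(20) = 2.
Stack B: G(13) = 1.
Combined Grundy value = 2 ⊕ 1 = 3.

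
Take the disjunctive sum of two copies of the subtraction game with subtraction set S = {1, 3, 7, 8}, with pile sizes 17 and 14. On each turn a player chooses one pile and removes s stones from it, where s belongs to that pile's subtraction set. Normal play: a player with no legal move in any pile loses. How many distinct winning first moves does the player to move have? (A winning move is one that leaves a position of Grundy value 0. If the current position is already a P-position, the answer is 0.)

All piles use S = {1, 3, 7, 8}:
n :  0  1  2  3  4  5  6  7  8  9 10 11 12 13 14 15 16 17
G :  0  1  0  1  0  1  0  1  2  3  2  3  2  3  2  0  1  0
Pile A: G(17) = 0.
Pile B: G(14) = 2.
Combined Grundy value = 0 ⊕ 2 = 2.
A winning move leaves total XOR = 0, i.e. changes one component's Grundy value g to g ⊕ X where X is the current total.
Pile A: need g' = 0⊕2 = 2. Options: 17−1→G=1, 17−3→G=2, 17−7→G=2, 17−8→G=3. Hits: 2.
Pile B: need g' = 2⊕2 = 0. Options: 14−1→G=3, 14−3→G=3, 14−7→G=1, 14−8→G=0. Hits: 1.

3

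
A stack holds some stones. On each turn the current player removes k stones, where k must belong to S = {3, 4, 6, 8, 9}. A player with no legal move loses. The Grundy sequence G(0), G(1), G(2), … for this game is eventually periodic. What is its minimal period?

G(0) = 0
G(1) = mex{} = 0
G(2) = mex{} = 0
G(3) = mex{0} = 1
G(4) = mex{0,0} = 1
G(5) = mex{0,0} = 1
G(6) = mex{1,0,0} = 2
G(7) = mex{1,1,0} = 2
G(8) = mex{1,1,0,0} = 2
G(9) = mex{2,1,1,0,0} = 3
G(10) = mex{2,2,1,0,0} = 3
G(11) = mex{2,2,1,1,0} = 3
G(12) = mex{3,2,2,1,1} = 0
G(13) = mex{3,3,2,1,1} = 0
G(14) = mex{3,3,2,2,1} = 0
G(15) = mex{0,3,3,2,2} = 1
G(16) = mex{0,0,3,2,2} = 1
G(17) = mex{0,0,3,3,2} = 1
G(18) = mex{1,0,0,3,3} = 2
G(19) = mex{1,1,0,3,3} = 2
G(20) = mex{1,1,0,0,3} = 2
G(21) = mex{2,1,1,0,0} = 3
G(22) = mex{2,2,1,0,0} = 3
G(23) = mex{2,2,1,1,0} = 3
G(24) = mex{3,2,2,1,1} = 0
G(25) = mex{3,3,2,1,1} = 0
G(n+12) = G(n) holds for n = 0,…,8 (a full window of length max(S) = 9), so the sequence is purely periodic with period 12.

12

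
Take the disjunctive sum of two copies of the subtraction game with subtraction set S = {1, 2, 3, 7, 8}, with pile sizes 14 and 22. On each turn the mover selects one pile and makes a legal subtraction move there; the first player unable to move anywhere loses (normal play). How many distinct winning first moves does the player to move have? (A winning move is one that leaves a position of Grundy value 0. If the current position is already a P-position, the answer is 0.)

3

All piles use S = {1, 2, 3, 7, 8}:
n :  0  1  2  3  4  5  6  7  8  9 10 11 12 13 14 15 16 17 18 19 20 21 22
G :  0  1  2  3  0  1  2  3  4  0  1  2  3  0  1  2  3  4  0  1  2  3  0
Pile A: G(14) = 1.
Pile B: G(22) = 0.
Combined Grundy value = 1 ⊕ 0 = 1.
A winning move leaves total XOR = 0, i.e. changes one component's Grundy value g to g ⊕ X where X is the current total.
Pile A: need g' = 1⊕1 = 0. Options: 14−1→G=0, 14−2→G=3, 14−3→G=2, 14−7→G=3, 14−8→G=2. Hits: 1.
Pile B: need g' = 0⊕1 = 1. Options: 22−1→G=3, 22−2→G=2, 22−3→G=1, 22−7→G=2, 22−8→G=1. Hits: 2.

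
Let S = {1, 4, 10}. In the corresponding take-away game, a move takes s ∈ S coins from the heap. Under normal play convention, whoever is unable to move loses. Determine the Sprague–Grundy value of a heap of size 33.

n :  0  1  2  3  4  5  6  7  8  9 10 11 12 13 14 15 16 17 18 19 20 21 22 23 24 25 26 27 28 29 30 31 32 33
G :  0  1  0  1  2  0  1  0  1  2  3  2  3  0  1  3  0  1  0  1  2  0  1  2  0  1  2  0  1  0  1  2  0  1

1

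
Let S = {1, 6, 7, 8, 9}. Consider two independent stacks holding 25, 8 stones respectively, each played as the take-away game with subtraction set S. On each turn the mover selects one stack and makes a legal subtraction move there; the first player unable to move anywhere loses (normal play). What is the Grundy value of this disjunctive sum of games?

All stacks use S = {1, 6, 7, 8, 9}:
G(0) = 0
G(1) = mex{0} = 1
G(2) = mex{1} = 0
G(3) = mex{0} = 1
G(4) = mex{1} = 0
G(5) = mex{0} = 1
G(6) = mex{1,0} = 2
G(7) = mex{2,1,0} = 3
G(8) = mex{3,0,1,0} = 2
G(9) = mex{2,1,0,1,0} = 3
G(10) = mex{3,0,1,0,1} = 2
G(11) = mex{2,1,0,1,0} = 3
G(12) = mex{3,2,1,0,1} = 4
G(13) = mex{4,3,2,1,0} = 5
G(14) = mex{5,2,3,2,1} = 0
G(15) = mex{0,3,2,3,2} = 1
G(16) = mex{1,2,3,2,3} = 0
G(17) = mex{0,3,2,3,2} = 1
G(18) = mex{1,4,3,2,3} = 0
G(19) = mex{0,5,4,3,2} = 1
G(20) = mex{1,0,5,4,3} = 2
G(21) = mex{2,1,0,5,4} = 3
G(22) = mex{3,0,1,0,5} = 2
G(23) = mex{2,1,0,1,0} = 3
G(24) = mex{3,0,1,0,1} = 2
G(25) = mex{2,1,0,1,0} = 3
Stack A: G(25) = 3.
Stack B: G(8) = 2.
Combined Grundy value = 3 ⊕ 2 = 1.

1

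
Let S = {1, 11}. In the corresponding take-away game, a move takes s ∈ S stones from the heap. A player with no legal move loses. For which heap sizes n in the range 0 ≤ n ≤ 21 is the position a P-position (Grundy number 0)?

G(0) = 0
G(1) = mex{0} = 1
G(2) = mex{1} = 0
G(3) = mex{0} = 1
G(4) = mex{1} = 0
G(5) = mex{0} = 1
G(6) = mex{1} = 0
G(7) = mex{0} = 1
G(8) = mex{1} = 0
G(9) = mex{0} = 1
G(10) = mex{1} = 0
G(11) = mex{0,0} = 1
G(12) = mex{1,1} = 0
G(13) = mex{0,0} = 1
G(14) = mex{1,1} = 0
G(15) = mex{0,0} = 1
G(16) = mex{1,1} = 0
G(17) = mex{0,0} = 1
G(18) = mex{1,1} = 0
G(19) = mex{0,0} = 1
G(20) = mex{1,1} = 0
G(21) = mex{0,0} = 1
P-positions are exactly the n with G(n) = 0.

0, 2, 4, 6, 8, 10, 12, 14, 16, 18, 20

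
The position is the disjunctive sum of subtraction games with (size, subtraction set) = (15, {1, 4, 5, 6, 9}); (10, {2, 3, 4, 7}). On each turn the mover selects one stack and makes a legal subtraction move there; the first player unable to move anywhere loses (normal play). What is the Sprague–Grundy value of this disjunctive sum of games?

1

Stack A, S = {1, 4, 5, 6, 9}:
G(0) = 0
G(1) = mex{0} = 1
G(2) = mex{1} = 0
G(3) = mex{0} = 1
G(4) = mex{1,0} = 2
G(5) = mex{2,1,0} = 3
G(6) = mex{3,0,1,0} = 2
G(7) = mex{2,1,0,1} = 3
G(8) = mex{3,2,1,0} = 4
G(9) = mex{4,3,2,1,0} = 5
G(10) = mex{5,2,3,2,1} = 0
G(11) = mex{0,3,2,3,0} = 1
G(12) = mex{1,4,3,2,1} = 0
G(13) = mex{0,5,4,3,2} = 1
G(14) = mex{1,0,5,4,3} = 2
G(15) = mex{2,1,0,5,2} = 3
G_A(15) = 3.
Stack B, S = {2, 3, 4, 7}:
n :  0  1  2  3  4  5  6  7  8  9 10
G :  0  0  1  1  2  2  0  3  1  4  2
G_B(10) = 2.
Combined Grundy value = 3 ⊕ 2 = 1.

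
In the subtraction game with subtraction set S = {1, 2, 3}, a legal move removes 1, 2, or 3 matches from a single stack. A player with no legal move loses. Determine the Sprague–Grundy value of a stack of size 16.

n :  0  1  2  3  4  5  6  7  8  9 10 11 12 13 14 15 16
G :  0  1  2  3  0  1  2  3  0  1  2  3  0  1  2  3  0

0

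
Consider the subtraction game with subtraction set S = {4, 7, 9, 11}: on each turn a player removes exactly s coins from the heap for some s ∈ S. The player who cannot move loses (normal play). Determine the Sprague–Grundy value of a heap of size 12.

3

n :  0  1  2  3  4  5  6  7  8  9 10 11 12
G :  0  0  0  0  1  1  1  1  2  2  2  2  3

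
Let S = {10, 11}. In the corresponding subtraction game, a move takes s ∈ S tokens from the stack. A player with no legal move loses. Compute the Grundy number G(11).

1

G(0) = 0
G(1) = mex{} = 0
G(2) = mex{} = 0
G(3) = mex{} = 0
G(4) = mex{} = 0
G(5) = mex{} = 0
G(6) = mex{} = 0
G(7) = mex{} = 0
G(8) = mex{} = 0
G(9) = mex{} = 0
G(10) = mex{0} = 1
G(11) = mex{0,0} = 1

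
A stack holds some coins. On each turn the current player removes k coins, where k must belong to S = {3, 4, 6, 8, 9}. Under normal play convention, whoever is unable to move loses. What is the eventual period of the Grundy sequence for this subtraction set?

G(0) = 0
G(1) = mex{} = 0
G(2) = mex{} = 0
G(3) = mex{0} = 1
G(4) = mex{0,0} = 1
G(5) = mex{0,0} = 1
G(6) = mex{1,0,0} = 2
G(7) = mex{1,1,0} = 2
G(8) = mex{1,1,0,0} = 2
G(9) = mex{2,1,1,0,0} = 3
G(10) = mex{2,2,1,0,0} = 3
G(11) = mex{2,2,1,1,0} = 3
G(12) = mex{3,2,2,1,1} = 0
G(13) = mex{3,3,2,1,1} = 0
G(14) = mex{3,3,2,2,1} = 0
G(15) = mex{0,3,3,2,2} = 1
G(16) = mex{0,0,3,2,2} = 1
G(17) = mex{0,0,3,3,2} = 1
G(18) = mex{1,0,0,3,3} = 2
G(19) = mex{1,1,0,3,3} = 2
G(20) = mex{1,1,0,0,3} = 2
G(21) = mex{2,1,1,0,0} = 3
G(22) = mex{2,2,1,0,0} = 3
G(23) = mex{2,2,1,1,0} = 3
G(24) = mex{3,2,2,1,1} = 0
G(25) = mex{3,3,2,1,1} = 0
G(n+12) = G(n) holds for n = 0,…,8 (a full window of length max(S) = 9), so the sequence is purely periodic with period 12.

12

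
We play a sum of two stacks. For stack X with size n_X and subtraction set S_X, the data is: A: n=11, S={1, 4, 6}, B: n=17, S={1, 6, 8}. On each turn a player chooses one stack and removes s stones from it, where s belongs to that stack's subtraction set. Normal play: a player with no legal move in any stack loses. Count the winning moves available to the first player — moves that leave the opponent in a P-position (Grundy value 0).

Stack A, S = {1, 4, 6}:
G(0) = 0
G(1) = mex{0} = 1
G(2) = mex{1} = 0
G(3) = mex{0} = 1
G(4) = mex{1,0} = 2
G(5) = mex{2,1} = 0
G(6) = mex{0,0,0} = 1
G(7) = mex{1,1,1} = 0
G(8) = mex{0,2,0} = 1
G(9) = mex{1,0,1} = 2
G(10) = mex{2,1,2} = 0
G(11) = mex{0,0,0} = 1
G_A(11) = 1.
Stack B, S = {1, 6, 8}:
n :  0  1  2  3  4  5  6  7  8  9 10 11 12 13 14 15 16 17
G :  0  1  0  1  0  1  2  0  1  0  1  0  1  2  0  1  0  1
G_B(17) = 1.
Combined Grundy value = 1 ⊕ 1 = 0.
A winning move leaves total XOR = 0, i.e. changes one component's Grundy value g to g ⊕ X where X is the current total.
Stack A: target g' = 1⊕0 = 1, but every legal move changes the Grundy value (mex property), so 0 moves.
Stack B: target g' = 1⊕0 = 1, but every legal move changes the Grundy value (mex property), so 0 moves.

0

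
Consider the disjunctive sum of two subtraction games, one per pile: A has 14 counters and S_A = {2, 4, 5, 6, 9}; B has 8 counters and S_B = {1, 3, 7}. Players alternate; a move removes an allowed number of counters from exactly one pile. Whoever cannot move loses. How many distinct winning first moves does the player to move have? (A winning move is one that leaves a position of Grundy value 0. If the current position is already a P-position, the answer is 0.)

Pile A, S = {2, 4, 5, 6, 9}:
G(0) = 0
G(1) = mex{} = 0
G(2) = mex{0} = 1
G(3) = mex{0} = 1
G(4) = mex{1,0} = 2
G(5) = mex{1,0,0} = 2
G(6) = mex{2,1,0,0} = 3
G(7) = mex{2,1,1,0} = 3
G(8) = mex{3,2,1,1} = 0
G(9) = mex{3,2,2,1,0} = 4
G(10) = mex{0,3,2,2,0} = 1
G(11) = mex{4,3,3,2,1} = 0
G(12) = mex{1,0,3,3,1} = 2
G(13) = mex{0,4,0,3,2} = 1
G(14) = mex{2,1,4,0,2} = 3
G_A(14) = 3.
Pile B, S = {1, 3, 7}:
n : 0 1 2 3 4 5 6 7 8
G : 0 1 0 1 0 1 0 1 0
G_B(8) = 0.
Combined Grundy value = 3 ⊕ 0 = 3.
A winning move leaves total XOR = 0, i.e. changes one component's Grundy value g to g ⊕ X where X is the current total.
Pile A: need g' = 3⊕3 = 0. Options: 14−2→G=2, 14−4→G=1, 14−5→G=4, 14−6→G=0, 14−9→G=2. Hits: 1.
Pile B: need g' = 0⊕3 = 3. Options: 8−1→G=1, 8−3→G=1, 8−7→G=1. Hits: 0.

1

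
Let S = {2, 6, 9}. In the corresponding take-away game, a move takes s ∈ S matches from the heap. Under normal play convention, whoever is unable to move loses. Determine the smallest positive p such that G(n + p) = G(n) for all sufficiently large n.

G(0) = 0
G(1) = mex{} = 0
G(2) = mex{0} = 1
G(3) = mex{0} = 1
G(4) = mex{1} = 0
G(5) = mex{1} = 0
G(6) = mex{0,0} = 1
G(7) = mex{0,0} = 1
G(8) = mex{1,1} = 0
G(9) = mex{1,1,0} = 2
G(10) = mex{0,0,0} = 1
G(11) = mex{2,0,1} = 3
G(12) = mex{1,1,1} = 0
G(13) = mex{3,1,0} = 2
G(14) = mex{0,0,0} = 1
G(15) = mex{2,2,1} = 0
G(16) = mex{1,1,1} = 0
G(17) = mex{0,3,0} = 1
G(18) = mex{0,0,2} = 1
G(19) = mex{1,2,1} = 0
G(20) = mex{1,1,3} = 0
G(21) = mex{0,0,0} = 1
G(22) = mex{0,0,2} = 1
G(23) = mex{1,1,1} = 0
G(24) = mex{1,1,0} = 2
G(25) = mex{0,0,0} = 1
G(26) = mex{2,0,1} = 3
G(27) = mex{1,1,1} = 0
G(28) = mex{3,1,0} = 2
G(29) = mex{0,0,0} = 1
G(30) = mex{2,2,1} = 0
G(31) = mex{1,1,1} = 0
G(n+15) = G(n) holds for n = 0,…,8 (a full window of length max(S) = 9), so the sequence is purely periodic with period 15.

15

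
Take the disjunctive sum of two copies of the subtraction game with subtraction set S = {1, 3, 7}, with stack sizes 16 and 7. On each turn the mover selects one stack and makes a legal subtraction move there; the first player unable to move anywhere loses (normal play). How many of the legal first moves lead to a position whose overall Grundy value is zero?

6

All stacks use S = {1, 3, 7}:
n :  0  1  2  3  4  5  6  7  8  9 10 11 12 13 14 15 16
G :  0  1  0  1  0  1  0  1  0  1  0  1  0  1  0  1  0
Stack A: G(16) = 0.
Stack B: G(7) = 1.
Combined Grundy value = 0 ⊕ 1 = 1.
A winning move leaves total XOR = 0, i.e. changes one component's Grundy value g to g ⊕ X where X is the current total.
Stack A: need g' = 0⊕1 = 1. Options: 16−1→G=1, 16−3→G=1, 16−7→G=1. Hits: 3.
Stack B: need g' = 1⊕1 = 0. Options: 7−1→G=0, 7−3→G=0, 7−7→G=0. Hits: 3.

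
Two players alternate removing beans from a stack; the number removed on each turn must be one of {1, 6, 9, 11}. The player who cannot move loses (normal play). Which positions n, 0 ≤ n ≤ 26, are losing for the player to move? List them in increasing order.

0, 2, 4, 7, 12, 14, 17, 19, 22, 24

n :  0  1  2  3  4  5  6  7  8  9 10 11 12 13 14 15 16 17 18 19 20 21 22 23 24 25 26
G :  0  1  0  1  0  1  2  0  1  2  3  2  0  1  0  1  2  0  1  0  1  2  0  1  0  1  2
P-positions are exactly the n with G(n) = 0.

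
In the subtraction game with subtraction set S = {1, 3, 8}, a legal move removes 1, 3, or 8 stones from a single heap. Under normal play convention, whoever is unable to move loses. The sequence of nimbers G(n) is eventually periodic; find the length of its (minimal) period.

n :  0  1  2  3  4  5  6  7  8  9 10 11 12 13 14 15 16 17 18 19 20 21 22 23
G :  0  1  0  1  0  1  0  1  2  3  2  0  1  0  1  0  1  0  1  2  3  2  0  1
G(n+11) = G(n) holds for n = 0,…,7 (a full window of length max(S) = 8), so the sequence is purely periodic with period 11.

11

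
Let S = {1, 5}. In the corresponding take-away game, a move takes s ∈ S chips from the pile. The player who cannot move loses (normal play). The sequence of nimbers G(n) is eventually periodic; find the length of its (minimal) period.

G(0) = 0
G(1) = mex{0} = 1
G(2) = mex{1} = 0
G(3) = mex{0} = 1
G(4) = mex{1} = 0
G(5) = mex{0,0} = 1
G(6) = mex{1,1} = 0
G(7) = mex{0,0} = 1
G(8) = mex{1,1} = 0
G(9) = mex{0,0} = 1
G(10) = mex{1,1} = 0
G(11) = mex{0,0} = 1
G(12) = mex{1,1} = 0
G(13) = mex{0,0} = 1
G(14) = mex{1,1} = 0
G(n+2) = G(n) holds for n = 0,…,4 (a full window of length max(S) = 5), so the sequence is purely periodic with period 2.

2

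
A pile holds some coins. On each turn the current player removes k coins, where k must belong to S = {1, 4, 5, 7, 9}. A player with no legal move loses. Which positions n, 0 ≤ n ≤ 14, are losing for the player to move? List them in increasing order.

0, 2, 8, 10

G(0) = 0
G(1) = mex{0} = 1
G(2) = mex{1} = 0
G(3) = mex{0} = 1
G(4) = mex{1,0} = 2
G(5) = mex{2,1,0} = 3
G(6) = mex{3,0,1} = 2
G(7) = mex{2,1,0,0} = 3
G(8) = mex{3,2,1,1} = 0
G(9) = mex{0,3,2,0,0} = 1
G(10) = mex{1,2,3,1,1} = 0
G(11) = mex{0,3,2,2,0} = 1
G(12) = mex{1,0,3,3,1} = 2
G(13) = mex{2,1,0,2,2} = 3
G(14) = mex{3,0,1,3,3} = 2
P-positions are exactly the n with G(n) = 0.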